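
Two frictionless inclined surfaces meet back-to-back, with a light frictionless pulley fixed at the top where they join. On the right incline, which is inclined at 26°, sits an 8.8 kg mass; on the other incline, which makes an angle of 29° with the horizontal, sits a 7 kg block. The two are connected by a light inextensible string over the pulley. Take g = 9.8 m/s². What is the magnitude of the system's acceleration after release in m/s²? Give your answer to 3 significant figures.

0.288 m/s²

Resolve each weight along its own incline: the 8.8 kg mass has component 8.8 × 9.8 × sin 26° = 37.805 N down its slope, and the 7 kg mass has 7 × 9.8 × sin 29° = 33.258 N down its slope.
The 8.8 kg side's 37.805 N exceeds the other side's 33.258 N, so that mass slides down and the 7 kg mass slides up. Taking that direction as positive, Newton's second law for the whole system gives 37.805 − 33.258 = (8.8 + 7) a, so a = 4.547 / 15.8 = 0.2878 m/s².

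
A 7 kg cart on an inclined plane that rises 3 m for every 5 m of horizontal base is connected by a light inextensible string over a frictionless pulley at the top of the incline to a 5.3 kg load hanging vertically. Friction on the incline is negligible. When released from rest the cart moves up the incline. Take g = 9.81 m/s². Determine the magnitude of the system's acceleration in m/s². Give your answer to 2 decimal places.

1.35 m/s²

For the cart on the incline: the weight component along the slope is m₁g sin 30.96° = 7 × 9.81 × 0.5145 = 35.331 N and the normal force is N = m₁g cos 30.96° = 58.884 N.
Newton's second law for the cart (up-slope positive): T − 35.331 = 7 a. For the hanging load (downward positive): 5.3 × 9.81 − T = 5.3 a.
Adding the two equations eliminates T: 16.662 = 12.3 a, so a = 1.3546 m/s².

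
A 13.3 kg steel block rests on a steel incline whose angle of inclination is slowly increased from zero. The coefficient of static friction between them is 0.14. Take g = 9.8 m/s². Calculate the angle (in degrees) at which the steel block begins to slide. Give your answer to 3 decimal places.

At the threshold of sliding, static friction is at its maximum μ_s N and exactly balances the weight component along the incline: mg sin θ = μ_s mg cos θ.
Hence tan θ = μ_s = 0.14, so θ = arctan(0.14) = 7.9696°.

7.970°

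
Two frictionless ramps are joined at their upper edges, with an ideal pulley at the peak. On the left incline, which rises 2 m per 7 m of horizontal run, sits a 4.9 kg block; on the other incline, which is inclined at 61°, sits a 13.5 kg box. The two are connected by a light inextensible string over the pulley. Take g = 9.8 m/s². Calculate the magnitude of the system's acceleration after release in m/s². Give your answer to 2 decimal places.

5.57 m/s²

Resolve each weight along its own incline: the 4.9 kg mass has component 4.9 × 9.8 × sin 15.95° = 13.192 N down its slope, and the 13.5 kg mass has 13.5 × 9.8 × sin 61° = 115.712 N down its slope.
The 13.5 kg side's 115.712 N exceeds the other side's 13.192 N, so that mass slides down and the 4.9 kg mass slides up. Taking that direction as positive, Newton's second law for the whole system gives 115.712 − 13.192 = (4.9 + 13.5) a, so a = 102.520 / 18.4 = 5.5717 m/s².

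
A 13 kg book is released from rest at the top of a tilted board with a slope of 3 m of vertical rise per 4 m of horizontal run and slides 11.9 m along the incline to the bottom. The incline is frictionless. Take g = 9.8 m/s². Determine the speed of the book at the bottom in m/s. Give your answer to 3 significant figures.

The weight component along the incline is mg sin 36.87° = 76.440 N and the normal force is N = mg cos 36.87° = 101.920 N.
With no friction, a = g sin 36.87° = 5.8800 m/s².
Starting from rest over a distance of 11.9 m, v² = 2aL = 2 × 5.8800 × 11.9 = 139.9440, so v = 11.8298 m/s.

11.8 m/s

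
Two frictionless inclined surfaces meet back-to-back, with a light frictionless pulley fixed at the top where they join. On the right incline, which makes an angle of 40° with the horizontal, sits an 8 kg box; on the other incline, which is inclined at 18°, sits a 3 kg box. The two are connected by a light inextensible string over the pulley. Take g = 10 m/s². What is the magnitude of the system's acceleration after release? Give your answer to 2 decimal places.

Resolve each weight along its own incline: the 8 kg mass has component 8 × 10 × sin 40° = 51.423 N down its slope, and the 3 kg mass has 3 × 10 × sin 18° = 9.271 N down its slope.
The 8 kg side's 51.423 N exceeds the other side's 9.271 N, so that mass slides down and the 3 kg mass slides up. Taking that direction as positive, Newton's second law for the whole system gives 51.423 − 9.271 = (8 + 3) a, so a = 42.152 / 11 = 3.8320 m/s².

3.83 m/s²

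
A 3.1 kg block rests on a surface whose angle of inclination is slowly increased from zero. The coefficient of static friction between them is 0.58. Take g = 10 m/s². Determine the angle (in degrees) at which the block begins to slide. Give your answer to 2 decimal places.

30.11°

At the threshold of sliding, static friction is at its maximum μ_s N and exactly balances the weight component along the incline: mg sin θ = μ_s mg cos θ.
Hence tan θ = μ_s = 0.58, so θ = arctan(0.58) = 30.1137°.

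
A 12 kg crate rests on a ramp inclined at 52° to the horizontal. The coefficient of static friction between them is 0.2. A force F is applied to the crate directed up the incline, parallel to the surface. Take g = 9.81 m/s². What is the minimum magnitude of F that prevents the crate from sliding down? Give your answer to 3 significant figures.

78.3 N

The normal force is N = mg cos 52° = 72.476 N. With F at its minimum the crate is on the verge of sliding down, so static friction is at its maximum μ_s N = 0.2 × 72.476 = 14.495 N and acts up the slope.
Equilibrium along the incline: F + μ_s N = mg sin 52°, so F = 92.765 − 14.495 = 78.270 N.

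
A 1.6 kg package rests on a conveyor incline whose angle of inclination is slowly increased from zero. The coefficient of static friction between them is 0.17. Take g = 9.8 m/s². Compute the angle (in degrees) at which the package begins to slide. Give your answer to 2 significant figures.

At the threshold of sliding, static friction is at its maximum μ_s N and exactly balances the weight component along the incline: mg sin θ = μ_s mg cos θ.
Hence tan θ = μ_s = 0.17, so θ = arctan(0.17) = 9.6480°.

9.6°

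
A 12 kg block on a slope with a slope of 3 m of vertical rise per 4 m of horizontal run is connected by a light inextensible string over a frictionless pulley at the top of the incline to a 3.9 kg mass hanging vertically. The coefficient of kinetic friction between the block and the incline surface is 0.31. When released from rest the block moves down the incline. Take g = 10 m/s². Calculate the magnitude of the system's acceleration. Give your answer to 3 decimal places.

For the block on the incline: the weight component along the slope is m₁g sin 36.87° = 12 × 10 × 0.6000 = 72.000 N and the normal force is N = m₁g cos 36.87° = 96.000 N.
Kinetic friction opposes the block's motion down the incline: f = μN = 0.31 × 96.000 = 29.760 N acting up the slope.
Newton's second law for the block (down-slope positive): 72.000 − 29.760 − T = 12 a. For the hanging mass (upward positive): T − 3.9 × 10 = 3.9 a.
Adding the two equations eliminates T: 3.240 = 15.9 a, so a = 0.2038 m/s².

0.204 m/s²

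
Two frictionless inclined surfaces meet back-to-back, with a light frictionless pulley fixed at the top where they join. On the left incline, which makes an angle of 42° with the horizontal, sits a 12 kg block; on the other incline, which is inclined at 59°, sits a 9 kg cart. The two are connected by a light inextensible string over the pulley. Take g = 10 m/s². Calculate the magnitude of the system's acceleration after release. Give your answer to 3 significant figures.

0.150 m/s²

Resolve each weight along its own incline: the 12 kg mass has component 12 × 10 × sin 42° = 80.296 N down its slope, and the 9 kg mass has 9 × 10 × sin 59° = 77.145 N down its slope.
The 12 kg side's 80.296 N exceeds the other side's 77.145 N, so that mass slides down and the 9 kg mass slides up. Taking that direction as positive, Newton's second law for the whole system gives 80.296 − 77.145 = (12 + 9) a, so a = 3.151 / 21 = 0.1500 m/s².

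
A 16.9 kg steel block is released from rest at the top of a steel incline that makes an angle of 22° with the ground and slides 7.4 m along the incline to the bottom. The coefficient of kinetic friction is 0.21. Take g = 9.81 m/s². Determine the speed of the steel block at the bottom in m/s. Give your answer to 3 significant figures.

5.11 m/s

The weight component along the incline is mg sin 22° = 62.106 N and the normal force is N = mg cos 22° = 153.717 N.
Friction up the slope is f = μN = 0.21 × 153.717 = 32.281 N, so the net downslope force is 62.106 − 32.281 = 29.825 N and a = 29.825 / 16.9 = 1.7648 m/s².
Starting from rest over a distance of 7.4 m, v² = 2aL = 2 × 1.7648 × 7.4 = 26.1190, so v = 5.1107 m/s.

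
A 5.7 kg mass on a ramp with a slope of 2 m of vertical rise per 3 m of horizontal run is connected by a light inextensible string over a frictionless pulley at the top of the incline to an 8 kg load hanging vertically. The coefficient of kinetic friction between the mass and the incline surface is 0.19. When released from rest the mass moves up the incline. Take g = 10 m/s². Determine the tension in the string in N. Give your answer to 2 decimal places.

For the mass on the incline: the weight component along the slope is m₁g sin 33.69° = 5.7 × 10 × 0.5547 = 31.618 N and the normal force is N = m₁g cos 33.69° = 47.427 N.
Kinetic friction opposes the mass's motion up the incline: f = μN = 0.19 × 47.427 = 9.011 N acting down the slope.
Newton's second law for the mass (up-slope positive): T − 31.618 − 9.011 = 5.7 a. For the hanging load (downward positive): 8 × 10 − T = 8 a.
Adding the two equations eliminates T: 39.371 = 13.7 a, so a = 2.8738 m/s².
Then from the hanging load's equation, T = 8 × (10 − 2.8738) = 57.010 N.

57.01 N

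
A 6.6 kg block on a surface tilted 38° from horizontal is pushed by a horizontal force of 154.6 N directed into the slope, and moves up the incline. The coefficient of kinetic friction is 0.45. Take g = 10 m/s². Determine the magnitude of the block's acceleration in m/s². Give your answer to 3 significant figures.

The horizontal push has components F cos 38° = 154.6 × 0.7880 = 121.825 N up the incline and F sin 38° = 154.6 × 0.6157 = 95.187 N pressing into the surface.
The normal force is therefore N = mg cos 38° + F sin 38° = 52.008 + 95.187 = 147.195 N, and kinetic friction down the slope is μN = 0.45 × 147.195 = 66.238 N.
Along the incline: F cos 38° − mg sin 38° − μN = ma, so 121.825 − 40.636 − 66.238 = 6.6 a, giving a = 2.2653 m/s².

2.27 m/s²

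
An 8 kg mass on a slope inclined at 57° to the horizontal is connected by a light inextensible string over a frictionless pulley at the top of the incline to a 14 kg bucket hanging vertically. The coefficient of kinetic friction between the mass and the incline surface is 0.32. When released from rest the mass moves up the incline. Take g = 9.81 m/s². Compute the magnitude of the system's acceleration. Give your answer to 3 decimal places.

2.629 m/s²

For the mass on the incline: the weight component along the slope is m₁g sin 57° = 8 × 9.81 × 0.8387 = 65.821 N and the normal force is N = m₁g cos 57° = 42.743 N.
Kinetic friction opposes the mass's motion up the incline: f = μN = 0.32 × 42.743 = 13.678 N acting down the slope.
Newton's second law for the mass (up-slope positive): T − 65.821 − 13.678 = 8 a. For the hanging bucket (downward positive): 14 × 9.81 − T = 14 a.
Adding the two equations eliminates T: 57.841 = 22 a, so a = 2.6291 m/s².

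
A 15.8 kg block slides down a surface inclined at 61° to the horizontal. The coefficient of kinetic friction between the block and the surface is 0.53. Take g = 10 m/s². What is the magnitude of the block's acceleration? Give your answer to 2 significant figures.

Resolving the weight along the incline: the component pulling the block down the slope is mg sin 61° = 15.8 × 10 × 0.8746 = 138.187 N, and the normal force is N = mg cos 61° = 15.8 × 10 × 0.4848 = 76.598 N.
Kinetic friction acts up the slope with magnitude f = μN = 0.53 × 76.598 = 40.597 N.
Net force along the incline is 138.187 − 40.597 = 97.590 N, so a = 97.590 / 15.8 = 6.1766 m/s².

6.2 m/s²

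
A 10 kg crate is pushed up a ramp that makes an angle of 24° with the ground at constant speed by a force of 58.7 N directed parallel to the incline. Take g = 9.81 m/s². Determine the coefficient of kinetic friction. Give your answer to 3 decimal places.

At constant speed ΣF = 0 along the incline. The applied 58.7 N acts up the slope; the weight component mg sin 24° = 39.901 N and kinetic friction μN both act down the slope.
So 58.7 = 39.901 + μ × 89.619, giving μ = (58.7 − 39.901) / 89.619 = 0.2098.

0.210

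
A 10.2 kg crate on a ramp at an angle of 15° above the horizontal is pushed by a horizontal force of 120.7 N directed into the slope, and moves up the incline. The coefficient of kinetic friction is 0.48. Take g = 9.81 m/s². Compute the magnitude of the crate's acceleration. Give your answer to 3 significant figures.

2.87 m/s²

The horizontal push has components F cos 15° = 120.7 × 0.9659 = 116.584 N up the incline and F sin 15° = 120.7 × 0.2588 = 31.237 N pressing into the surface.
The normal force is therefore N = mg cos 15° + F sin 15° = 96.650 + 31.237 = 127.887 N, and kinetic friction down the slope is μN = 0.48 × 127.887 = 61.386 N.
Along the incline: F cos 15° − mg sin 15° − μN = ma, so 116.584 − 25.896 − 61.386 = 10.2 a, giving a = 2.8727 m/s².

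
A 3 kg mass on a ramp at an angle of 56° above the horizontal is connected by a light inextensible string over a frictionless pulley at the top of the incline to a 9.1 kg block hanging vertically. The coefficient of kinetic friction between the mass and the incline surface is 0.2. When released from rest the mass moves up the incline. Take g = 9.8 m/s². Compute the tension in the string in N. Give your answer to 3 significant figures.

For the mass on the incline: the weight component along the slope is m₁g sin 56° = 3 × 9.8 × 0.8290 = 24.373 N and the normal force is N = m₁g cos 56° = 16.440 N.
Kinetic friction opposes the mass's motion up the incline: f = μN = 0.2 × 16.440 = 3.288 N acting down the slope.
Newton's second law for the mass (up-slope positive): T − 24.373 − 3.288 = 3 a. For the hanging block (downward positive): 9.1 × 9.8 − T = 9.1 a.
Adding the two equations eliminates T: 61.519 = 12.1 a, so a = 5.0842 m/s².
Then from the hanging block's equation, T = 9.1 × (9.8 − 5.0842) = 42.914 N.

42.9 N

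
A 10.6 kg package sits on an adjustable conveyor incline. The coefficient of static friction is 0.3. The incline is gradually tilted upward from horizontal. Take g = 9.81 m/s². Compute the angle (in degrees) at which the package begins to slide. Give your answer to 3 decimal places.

16.699°

At the threshold of sliding, static friction is at its maximum μ_s N and exactly balances the weight component along the incline: mg sin θ = μ_s mg cos θ.
Hence tan θ = μ_s = 0.3, so θ = arctan(0.3) = 16.6992°.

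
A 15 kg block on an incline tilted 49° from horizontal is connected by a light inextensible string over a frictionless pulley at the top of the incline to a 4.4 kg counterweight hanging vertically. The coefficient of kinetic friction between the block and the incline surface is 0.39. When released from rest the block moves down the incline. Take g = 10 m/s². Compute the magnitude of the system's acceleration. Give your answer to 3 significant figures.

1.59 m/s²

For the block on the incline: the weight component along the slope is m₁g sin 49° = 15 × 10 × 0.7547 = 113.205 N and the normal force is N = m₁g cos 49° = 98.409 N.
Kinetic friction opposes the block's motion down the incline: f = μN = 0.39 × 98.409 = 38.380 N acting up the slope.
Newton's second law for the block (down-slope positive): 113.205 − 38.380 − T = 15 a. For the hanging counterweight (upward positive): T − 4.4 × 10 = 4.4 a.
Adding the two equations eliminates T: 30.825 = 19.4 a, so a = 1.5889 m/s².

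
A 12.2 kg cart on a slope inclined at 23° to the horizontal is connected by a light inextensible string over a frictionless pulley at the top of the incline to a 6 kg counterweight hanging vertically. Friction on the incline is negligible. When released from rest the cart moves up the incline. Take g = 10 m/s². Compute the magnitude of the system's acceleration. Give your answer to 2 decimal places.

For the cart on the incline: the weight component along the slope is m₁g sin 23° = 12.2 × 10 × 0.3907 = 47.665 N and the normal force is N = m₁g cos 23° = 112.302 N.
Newton's second law for the cart (up-slope positive): T − 47.665 = 12.2 a. For the hanging counterweight (downward positive): 6 × 10 − T = 6 a.
Adding the two equations eliminates T: 12.335 = 18.2 a, so a = 0.6777 m/s².

0.68 m/s²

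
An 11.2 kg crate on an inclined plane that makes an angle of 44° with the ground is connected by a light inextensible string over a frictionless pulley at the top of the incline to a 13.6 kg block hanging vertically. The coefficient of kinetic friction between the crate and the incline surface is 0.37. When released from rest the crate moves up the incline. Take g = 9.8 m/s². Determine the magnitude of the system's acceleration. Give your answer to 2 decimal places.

1.12 m/s²

For the crate on the incline: the weight component along the slope is m₁g sin 44° = 11.2 × 9.8 × 0.6947 = 76.250 N and the normal force is N = m₁g cos 44° = 78.955 N.
Kinetic friction opposes the crate's motion up the incline: f = μN = 0.37 × 78.955 = 29.213 N acting down the slope.
Newton's second law for the crate (up-slope positive): T − 76.250 − 29.213 = 11.2 a. For the hanging block (downward positive): 13.6 × 9.8 − T = 13.6 a.
Adding the two equations eliminates T: 27.817 = 24.8 a, so a = 1.1217 m/s².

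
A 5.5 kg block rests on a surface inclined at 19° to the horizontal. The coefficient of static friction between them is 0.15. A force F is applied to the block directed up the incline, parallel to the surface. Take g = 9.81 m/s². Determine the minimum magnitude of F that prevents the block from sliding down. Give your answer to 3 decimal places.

The normal force is N = mg cos 19° = 51.015 N. With F at its minimum the block is on the verge of sliding down, so static friction is at its maximum μ_s N = 0.15 × 51.015 = 7.652 N and acts up the slope.
Equilibrium along the incline: F + μ_s N = mg sin 19°, so F = 17.566 − 7.652 = 9.914 N.

9.914 N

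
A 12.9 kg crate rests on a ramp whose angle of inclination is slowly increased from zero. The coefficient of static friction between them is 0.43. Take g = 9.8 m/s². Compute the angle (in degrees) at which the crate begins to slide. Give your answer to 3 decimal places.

At the threshold of sliding, static friction is at its maximum μ_s N and exactly balances the weight component along the incline: mg sin θ = μ_s mg cos θ.
Hence tan θ = μ_s = 0.43, so θ = arctan(0.43) = 23.2677°.

23.268°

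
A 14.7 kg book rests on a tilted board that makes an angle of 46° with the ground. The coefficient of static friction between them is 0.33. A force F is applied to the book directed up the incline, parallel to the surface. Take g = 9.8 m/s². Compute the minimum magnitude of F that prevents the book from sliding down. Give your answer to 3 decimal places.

The normal force is N = mg cos 46° = 100.072 N. With F at its minimum the book is on the verge of sliding down, so static friction is at its maximum μ_s N = 0.33 × 100.072 = 33.024 N and acts up the slope.
Equilibrium along the incline: F + μ_s N = mg sin 46°, so F = 103.628 − 33.024 = 70.604 N.

70.604 N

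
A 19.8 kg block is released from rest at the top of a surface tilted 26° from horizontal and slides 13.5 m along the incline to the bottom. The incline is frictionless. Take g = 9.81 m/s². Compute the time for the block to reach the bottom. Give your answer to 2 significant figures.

The weight component along the incline is mg sin 26° = 85.148 N and the normal force is N = mg cos 26° = 174.580 N.
With no friction, a = g sin 26° = 4.3004 m/s².
Starting from rest, L = ½at², so t = √(2L/a) = √(2 × 13.5 / 4.3004) = 2.5057 s.

2.5 s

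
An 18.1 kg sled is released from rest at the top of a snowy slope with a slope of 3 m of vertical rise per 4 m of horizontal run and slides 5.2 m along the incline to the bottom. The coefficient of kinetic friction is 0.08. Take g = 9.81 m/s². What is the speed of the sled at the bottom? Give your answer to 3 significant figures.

The weight component along the incline is mg sin 36.87° = 106.537 N and the normal force is N = mg cos 36.87° = 142.049 N.
Friction up the slope is f = μN = 0.08 × 142.049 = 11.364 N, so the net downslope force is 106.537 − 11.364 = 95.173 N and a = 95.173 / 18.1 = 5.2582 m/s².
Starting from rest over a distance of 5.2 m, v² = 2aL = 2 × 5.2582 × 5.2 = 54.6853, so v = 7.3950 m/s.

7.39 m/s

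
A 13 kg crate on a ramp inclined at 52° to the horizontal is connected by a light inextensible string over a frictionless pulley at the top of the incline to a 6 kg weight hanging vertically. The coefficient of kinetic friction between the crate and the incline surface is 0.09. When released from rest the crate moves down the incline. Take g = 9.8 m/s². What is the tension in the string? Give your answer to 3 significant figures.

69.7 N

For the crate on the incline: the weight component along the slope is m₁g sin 52° = 13 × 9.8 × 0.7880 = 100.391 N and the normal force is N = m₁g cos 52° = 78.435 N.
Kinetic friction opposes the crate's motion down the incline: f = μN = 0.09 × 78.435 = 7.059 N acting up the slope.
Newton's second law for the crate (down-slope positive): 100.391 − 7.059 − T = 13 a. For the hanging weight (upward positive): T − 6 × 9.8 = 6 a.
Adding the two equations eliminates T: 34.532 = 19 a, so a = 1.8175 m/s².
Then from the hanging weight's equation, T = 6 × (9.8 + 1.8175) = 69.705 N.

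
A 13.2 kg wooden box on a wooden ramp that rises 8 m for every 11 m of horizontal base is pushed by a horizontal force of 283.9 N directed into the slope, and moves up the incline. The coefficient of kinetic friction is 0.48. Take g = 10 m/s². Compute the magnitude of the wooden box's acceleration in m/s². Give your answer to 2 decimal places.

The horizontal push has components F cos 36.03° = 283.9 × 0.8087 = 229.590 N up the incline and F sin 36.03° = 283.9 × 0.5882 = 166.990 N pressing into the surface.
The normal force is therefore N = mg cos 36.03° + F sin 36.03° = 106.748 + 166.990 = 273.738 N, and kinetic friction down the slope is μN = 0.48 × 273.738 = 131.394 N.
Along the incline: F cos 36.03° − mg sin 36.03° − μN = ma, so 229.590 − 77.642 − 131.394 = 13.2 a, giving a = 1.5571 m/s².

1.56 m/s²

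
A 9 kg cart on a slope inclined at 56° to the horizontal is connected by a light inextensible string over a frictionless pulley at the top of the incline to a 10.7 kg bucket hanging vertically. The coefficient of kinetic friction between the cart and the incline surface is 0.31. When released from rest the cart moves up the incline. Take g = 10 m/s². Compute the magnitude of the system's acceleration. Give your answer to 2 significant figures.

0.85 m/s²

For the cart on the incline: the weight component along the slope is m₁g sin 56° = 9 × 10 × 0.8290 = 74.610 N and the normal force is N = m₁g cos 56° = 50.327 N.
Kinetic friction opposes the cart's motion up the incline: f = μN = 0.31 × 50.327 = 15.601 N acting down the slope.
Newton's second law for the cart (up-slope positive): T − 74.610 − 15.601 = 9 a. For the hanging bucket (downward positive): 10.7 × 10 − T = 10.7 a.
Adding the two equations eliminates T: 16.789 = 19.7 a, so a = 0.8522 m/s².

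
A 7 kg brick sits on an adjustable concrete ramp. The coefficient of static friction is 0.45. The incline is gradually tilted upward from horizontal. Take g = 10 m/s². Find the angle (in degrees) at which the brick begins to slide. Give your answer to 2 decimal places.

At the threshold of sliding, static friction is at its maximum μ_s N and exactly balances the weight component along the incline: mg sin θ = μ_s mg cos θ.
Hence tan θ = μ_s = 0.45, so θ = arctan(0.45) = 24.2277°.

24.23°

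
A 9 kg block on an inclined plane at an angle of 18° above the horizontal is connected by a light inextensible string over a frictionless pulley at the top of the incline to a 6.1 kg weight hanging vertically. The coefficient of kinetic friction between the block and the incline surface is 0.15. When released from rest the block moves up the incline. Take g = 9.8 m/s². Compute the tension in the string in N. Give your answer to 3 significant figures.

For the block on the incline: the weight component along the slope is m₁g sin 18° = 9 × 9.8 × 0.3090 = 27.254 N and the normal force is N = m₁g cos 18° = 83.883 N.
Kinetic friction opposes the block's motion up the incline: f = μN = 0.15 × 83.883 = 12.582 N acting down the slope.
Newton's second law for the block (up-slope positive): T − 27.254 − 12.582 = 9 a. For the hanging weight (downward positive): 6.1 × 9.8 − T = 6.1 a.
Adding the two equations eliminates T: 19.944 = 15.1 a, so a = 1.3208 m/s².
Then from the hanging weight's equation, T = 6.1 × (9.8 − 1.3208) = 51.723 N.

51.7 N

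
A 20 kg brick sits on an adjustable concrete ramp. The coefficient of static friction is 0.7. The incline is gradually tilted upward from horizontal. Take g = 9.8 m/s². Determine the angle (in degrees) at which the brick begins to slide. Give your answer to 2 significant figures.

At the threshold of sliding, static friction is at its maximum μ_s N and exactly balances the weight component along the incline: mg sin θ = μ_s mg cos θ.
Hence tan θ = μ_s = 0.7, so θ = arctan(0.7) = 34.9920°.

35°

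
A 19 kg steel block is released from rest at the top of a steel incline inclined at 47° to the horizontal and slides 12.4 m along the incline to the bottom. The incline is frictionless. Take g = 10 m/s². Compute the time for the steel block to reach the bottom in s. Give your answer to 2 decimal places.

1.84 s

The weight component along the incline is mg sin 47° = 138.957 N and the normal force is N = mg cos 47° = 129.580 N.
With no friction, a = g sin 47° = 7.3135 m/s².
Starting from rest, L = ½at², so t = √(2L/a) = √(2 × 12.4 / 7.3135) = 1.8415 s.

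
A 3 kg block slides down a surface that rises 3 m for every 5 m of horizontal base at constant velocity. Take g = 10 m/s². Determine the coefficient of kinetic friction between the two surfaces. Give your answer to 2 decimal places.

At constant velocity the net force along the incline is zero: mg sin 30.96° = μ mg cos 30.96°.
So μ = tan 30.96° = 0.5145 / 0.8575 = 0.6000.

0.60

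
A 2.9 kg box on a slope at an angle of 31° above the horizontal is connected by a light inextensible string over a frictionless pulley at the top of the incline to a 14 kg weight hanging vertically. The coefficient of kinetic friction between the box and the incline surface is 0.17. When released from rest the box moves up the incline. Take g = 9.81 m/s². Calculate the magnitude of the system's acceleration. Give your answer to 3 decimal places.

7.014 m/s²

For the box on the incline: the weight component along the slope is m₁g sin 31° = 2.9 × 9.81 × 0.5150 = 14.651 N and the normal force is N = m₁g cos 31° = 24.386 N.
Kinetic friction opposes the box's motion up the incline: f = μN = 0.17 × 24.386 = 4.146 N acting down the slope.
Newton's second law for the box (up-slope positive): T − 14.651 − 4.146 = 2.9 a. For the hanging weight (downward positive): 14 × 9.81 − T = 14 a.
Adding the two equations eliminates T: 118.543 = 16.9 a, so a = 7.0144 m/s².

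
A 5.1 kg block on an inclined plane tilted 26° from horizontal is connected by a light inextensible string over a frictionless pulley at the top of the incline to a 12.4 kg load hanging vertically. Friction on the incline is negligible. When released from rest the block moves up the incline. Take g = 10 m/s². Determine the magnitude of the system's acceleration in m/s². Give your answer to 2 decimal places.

For the block on the incline: the weight component along the slope is m₁g sin 26° = 5.1 × 10 × 0.4384 = 22.358 N and the normal force is N = m₁g cos 26° = 45.838 N.
Newton's second law for the block (up-slope positive): T − 22.358 = 5.1 a. For the hanging load (downward positive): 12.4 × 10 − T = 12.4 a.
Adding the two equations eliminates T: 101.642 = 17.5 a, so a = 5.8081 m/s².

5.81 m/s²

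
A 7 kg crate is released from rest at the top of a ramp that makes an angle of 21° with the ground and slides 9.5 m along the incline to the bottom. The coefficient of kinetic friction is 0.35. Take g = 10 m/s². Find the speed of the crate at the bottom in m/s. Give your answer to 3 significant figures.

2.45 m/s

The weight component along the incline is mg sin 21° = 25.086 N and the normal force is N = mg cos 21° = 65.351 N.
Friction up the slope is f = μN = 0.35 × 65.351 = 22.873 N, so the net downslope force is 25.086 − 22.873 = 2.213 N and a = 2.213 / 7 = 0.3161 m/s².
Starting from rest over a distance of 9.5 m, v² = 2aL = 2 × 0.3161 × 9.5 = 6.0059, so v = 2.4507 m/s.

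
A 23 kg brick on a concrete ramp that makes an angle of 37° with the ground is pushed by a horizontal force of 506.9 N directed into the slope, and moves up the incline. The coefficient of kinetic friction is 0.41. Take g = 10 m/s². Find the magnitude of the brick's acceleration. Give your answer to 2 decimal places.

The horizontal push has components F cos 37° = 506.9 × 0.7986 = 404.810 N up the incline and F sin 37° = 506.9 × 0.6018 = 305.052 N pressing into the surface.
The normal force is therefore N = mg cos 37° + F sin 37° = 183.678 + 305.052 = 488.730 N, and kinetic friction down the slope is μN = 0.41 × 488.730 = 200.379 N.
Along the incline: F cos 37° − mg sin 37° − μN = ma, so 404.810 − 138.414 − 200.379 = 23 a, giving a = 2.8703 m/s².

2.87 m/s²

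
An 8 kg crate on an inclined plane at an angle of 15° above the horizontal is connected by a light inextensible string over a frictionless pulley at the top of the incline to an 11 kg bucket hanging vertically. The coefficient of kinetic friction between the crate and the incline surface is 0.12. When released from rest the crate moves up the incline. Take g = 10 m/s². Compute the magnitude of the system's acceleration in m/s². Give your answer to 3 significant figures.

For the crate on the incline: the weight component along the slope is m₁g sin 15° = 8 × 10 × 0.2588 = 20.704 N and the normal force is N = m₁g cos 15° = 77.274 N.
Kinetic friction opposes the crate's motion up the incline: f = μN = 0.12 × 77.274 = 9.273 N acting down the slope.
Newton's second law for the crate (up-slope positive): T − 20.704 − 9.273 = 8 a. For the hanging bucket (downward positive): 11 × 10 − T = 11 a.
Adding the two equations eliminates T: 80.023 = 19 a, so a = 4.2117 m/s².

4.21 m/s²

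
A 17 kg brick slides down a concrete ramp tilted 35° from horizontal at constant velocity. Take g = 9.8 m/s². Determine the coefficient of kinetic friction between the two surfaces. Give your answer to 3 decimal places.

0.700

At constant velocity the net force along the incline is zero: mg sin 35° = μ mg cos 35°.
So μ = tan 35° = 0.5736 / 0.8192 = 0.7002.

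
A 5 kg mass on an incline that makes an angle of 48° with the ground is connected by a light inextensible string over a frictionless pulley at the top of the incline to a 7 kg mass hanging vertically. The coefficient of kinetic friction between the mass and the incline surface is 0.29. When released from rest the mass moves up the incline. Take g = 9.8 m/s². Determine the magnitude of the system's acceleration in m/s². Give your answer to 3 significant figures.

1.89 m/s²

For the mass on the incline: the weight component along the slope is m₁g sin 48° = 5 × 9.8 × 0.7431 = 36.412 N and the normal force is N = m₁g cos 48° = 32.787 N.
Kinetic friction opposes the mass's motion up the incline: f = μN = 0.29 × 32.787 = 9.508 N acting down the slope.
Newton's second law for the mass (up-slope positive): T − 36.412 − 9.508 = 5 a. For the hanging mass (downward positive): 7 × 9.8 − T = 7 a.
Adding the two equations eliminates T: 22.680 = 12 a, so a = 1.8900 m/s².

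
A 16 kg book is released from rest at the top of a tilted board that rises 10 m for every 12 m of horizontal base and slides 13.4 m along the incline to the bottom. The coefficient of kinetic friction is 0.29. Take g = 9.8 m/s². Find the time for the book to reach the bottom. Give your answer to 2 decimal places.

The weight component along the incline is mg sin 39.81° = 100.381 N and the normal force is N = mg cos 39.81° = 120.457 N.
Friction up the slope is f = μN = 0.29 × 120.457 = 34.933 N, so the net downslope force is 100.381 − 34.933 = 65.448 N and a = 65.448 / 16 = 4.0905 m/s².
Starting from rest, L = ½at², so t = √(2L/a) = √(2 × 13.4 / 4.0905) = 2.5596 s.

2.56 s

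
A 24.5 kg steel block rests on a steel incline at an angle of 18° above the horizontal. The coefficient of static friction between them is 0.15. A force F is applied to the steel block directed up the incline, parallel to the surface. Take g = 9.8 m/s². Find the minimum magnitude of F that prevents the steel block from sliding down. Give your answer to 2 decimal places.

39.94 N

The normal force is N = mg cos 18° = 228.349 N. With F at its minimum the steel block is on the verge of sliding down, so static friction is at its maximum μ_s N = 0.15 × 228.349 = 34.252 N and acts up the slope.
Equilibrium along the incline: F + μ_s N = mg sin 18°, so F = 74.195 − 34.252 = 39.943 N.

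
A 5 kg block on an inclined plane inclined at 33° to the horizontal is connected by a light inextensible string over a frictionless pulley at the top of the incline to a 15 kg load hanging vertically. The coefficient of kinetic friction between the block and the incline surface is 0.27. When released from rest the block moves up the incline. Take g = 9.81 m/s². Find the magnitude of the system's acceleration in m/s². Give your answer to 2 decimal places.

5.47 m/s²

For the block on the incline: the weight component along the slope is m₁g sin 33° = 5 × 9.81 × 0.5446 = 26.713 N and the normal force is N = m₁g cos 33° = 41.137 N.
Kinetic friction opposes the block's motion up the incline: f = μN = 0.27 × 41.137 = 11.107 N acting down the slope.
Newton's second law for the block (up-slope positive): T − 26.713 − 11.107 = 5 a. For the hanging load (downward positive): 15 × 9.81 − T = 15 a.
Adding the two equations eliminates T: 109.330 = 20 a, so a = 5.4665 m/s².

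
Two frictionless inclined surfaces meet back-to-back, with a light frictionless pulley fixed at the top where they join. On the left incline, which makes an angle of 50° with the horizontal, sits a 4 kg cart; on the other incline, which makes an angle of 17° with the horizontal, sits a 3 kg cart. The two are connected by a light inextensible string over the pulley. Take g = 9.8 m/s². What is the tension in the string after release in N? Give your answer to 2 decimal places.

Resolve each weight along its own incline: the 4 kg mass has component 4 × 9.8 × sin 50° = 30.029 N down its slope, and the 3 kg mass has 3 × 9.8 × sin 17° = 8.596 N down its slope.
The 4 kg side's 30.029 N exceeds the other side's 8.596 N, so that mass slides down and the 3 kg mass slides up. Taking that direction as positive, Newton's second law for the whole system gives 30.029 − 8.596 = (4 + 3) a, so a = 21.433 / 7 = 3.0619 m/s².
For the 3 kg mass (up-slope positive): T − 8.596 = 3 × 3.0619, so T = 17.782 N.

17.78 N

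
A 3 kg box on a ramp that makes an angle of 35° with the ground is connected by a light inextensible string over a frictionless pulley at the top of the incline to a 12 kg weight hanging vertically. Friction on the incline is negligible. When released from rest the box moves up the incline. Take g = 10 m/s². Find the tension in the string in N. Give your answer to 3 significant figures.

For the box on the incline: the weight component along the slope is m₁g sin 35° = 3 × 10 × 0.5736 = 17.208 N and the normal force is N = m₁g cos 35° = 24.575 N.
Newton's second law for the box (up-slope positive): T − 17.208 = 3 a. For the hanging weight (downward positive): 12 × 10 − T = 12 a.
Adding the two equations eliminates T: 102.792 = 15 a, so a = 6.8528 m/s².
Then from the hanging weight's equation, T = 12 × (10 − 6.8528) = 37.766 N.

37.8 N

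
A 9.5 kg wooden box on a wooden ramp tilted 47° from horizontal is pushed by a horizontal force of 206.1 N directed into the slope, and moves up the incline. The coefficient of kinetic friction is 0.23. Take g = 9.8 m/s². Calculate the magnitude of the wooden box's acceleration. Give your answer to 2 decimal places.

The horizontal push has components F cos 47° = 206.1 × 0.6820 = 140.560 N up the incline and F sin 47° = 206.1 × 0.7314 = 150.742 N pressing into the surface.
The normal force is therefore N = mg cos 47° + F sin 47° = 63.494 + 150.742 = 214.236 N, and kinetic friction down the slope is μN = 0.23 × 214.236 = 49.274 N.
Along the incline: F cos 47° − mg sin 47° − μN = ma, so 140.560 − 68.093 − 49.274 = 9.5 a, giving a = 2.4414 m/s².

2.44 m/s²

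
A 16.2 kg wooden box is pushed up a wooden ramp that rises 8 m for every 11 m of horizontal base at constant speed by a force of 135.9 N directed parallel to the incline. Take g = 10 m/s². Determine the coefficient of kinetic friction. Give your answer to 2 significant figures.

0.31

At constant speed ΣF = 0 along the incline. The applied 135.9 N acts up the slope; the weight component mg sin 36.03° = 95.284 N and kinetic friction μN both act down the slope.
So 135.9 = 95.284 + μ × 131.015, giving μ = (135.9 − 95.284) / 131.015 = 0.3100.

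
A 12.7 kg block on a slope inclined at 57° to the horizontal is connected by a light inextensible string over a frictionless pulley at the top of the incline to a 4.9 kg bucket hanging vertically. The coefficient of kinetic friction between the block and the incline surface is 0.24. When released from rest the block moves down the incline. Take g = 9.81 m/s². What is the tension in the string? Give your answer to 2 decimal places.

For the block on the incline: the weight component along the slope is m₁g sin 57° = 12.7 × 9.81 × 0.8387 = 104.491 N and the normal force is N = m₁g cos 57° = 67.855 N.
Kinetic friction opposes the block's motion down the incline: f = μN = 0.24 × 67.855 = 16.285 N acting up the slope.
Newton's second law for the block (down-slope positive): 104.491 − 16.285 − T = 12.7 a. For the hanging bucket (upward positive): T − 4.9 × 9.81 = 4.9 a.
Adding the two equations eliminates T: 40.137 = 17.6 a, so a = 2.2805 m/s².
Then from the hanging bucket's equation, T = 4.9 × (9.81 + 2.2805) = 59.243 N.

59.24 N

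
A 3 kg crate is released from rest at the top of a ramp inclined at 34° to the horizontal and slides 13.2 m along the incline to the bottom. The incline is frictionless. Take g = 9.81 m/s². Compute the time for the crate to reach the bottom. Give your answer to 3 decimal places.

The weight component along the incline is mg sin 34° = 16.457 N and the normal force is N = mg cos 34° = 24.399 N.
With no friction, a = g sin 34° = 5.4857 m/s².
Starting from rest, L = ½at², so t = √(2L/a) = √(2 × 13.2 / 5.4857) = 2.1937 s.

2.194 s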